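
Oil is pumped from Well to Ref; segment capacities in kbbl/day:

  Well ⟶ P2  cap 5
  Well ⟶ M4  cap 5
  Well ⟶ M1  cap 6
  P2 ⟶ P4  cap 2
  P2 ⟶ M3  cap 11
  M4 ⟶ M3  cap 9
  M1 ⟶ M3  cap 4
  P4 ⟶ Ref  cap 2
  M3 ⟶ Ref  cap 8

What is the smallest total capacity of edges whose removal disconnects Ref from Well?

10

Augment Well→P2→P4→Ref: bottleneck 2, flow now 2.
Augment Well→P2→M3→Ref: bottleneck 3, flow now 5.
Augment Well→M4→M3→Ref: bottleneck 5, flow now 10.
No augmenting path remains; maximum flow = 10.
By max-flow min-cut, the minimum cut capacity equals the max flow.
In the residual graph, reachable from Well: {Well, P2, M4, M1, M3}.
Min-cut edges: P2→P4 (2), M3→Ref (8); capacity 2 + 8 = 10.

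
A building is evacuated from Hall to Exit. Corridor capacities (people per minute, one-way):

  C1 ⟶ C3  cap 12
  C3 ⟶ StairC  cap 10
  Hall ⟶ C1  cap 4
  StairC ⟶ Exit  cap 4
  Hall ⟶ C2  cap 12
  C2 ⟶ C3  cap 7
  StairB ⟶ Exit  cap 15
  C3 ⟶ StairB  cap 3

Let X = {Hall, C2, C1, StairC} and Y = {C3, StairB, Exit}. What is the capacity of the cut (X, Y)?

Edges leaving {Hall, C2, C1, StairC}: C2→C3 (7), C1→C3 (12), StairC→Exit (4).
Cut capacity = 7 + 12 + 4 = 23.

23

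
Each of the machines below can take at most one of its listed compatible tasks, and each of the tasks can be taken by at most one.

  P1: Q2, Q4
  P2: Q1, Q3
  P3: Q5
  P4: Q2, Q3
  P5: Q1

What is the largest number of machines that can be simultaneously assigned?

5

Unit-capacity flow: source→left, listed edges, right→sink; max matching = max flow.
Augmenting path P1→Q2 (+1); matched 1.
Augmenting path P2→Q1 (+1); matched 2.
Augmenting path P3→Q5 (+1); matched 3.
Augmenting path P4→Q3 (+1); matched 4.
Augmenting path P5→Q1→P2→Q3→P4→Q2→P1→Q4 (+1); matched 5.
No augmenting path remains; maximum matching = 5.
König certificate: {P1, P2, P3, P4, P5} is a vertex cover of size 5 (every listed pair touches it), so no matching can be larger.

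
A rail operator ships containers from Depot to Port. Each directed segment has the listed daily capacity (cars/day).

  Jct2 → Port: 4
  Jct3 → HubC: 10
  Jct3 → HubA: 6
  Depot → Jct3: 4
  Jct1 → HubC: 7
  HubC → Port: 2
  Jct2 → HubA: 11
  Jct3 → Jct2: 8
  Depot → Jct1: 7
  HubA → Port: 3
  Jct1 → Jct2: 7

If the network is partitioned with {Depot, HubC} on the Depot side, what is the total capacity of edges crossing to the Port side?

Edges leaving {Depot, HubC}: Depot→Jct1 (7), Depot→Jct3 (4), HubC→Port (2).
Cut capacity = 7 + 4 + 2 = 13.

13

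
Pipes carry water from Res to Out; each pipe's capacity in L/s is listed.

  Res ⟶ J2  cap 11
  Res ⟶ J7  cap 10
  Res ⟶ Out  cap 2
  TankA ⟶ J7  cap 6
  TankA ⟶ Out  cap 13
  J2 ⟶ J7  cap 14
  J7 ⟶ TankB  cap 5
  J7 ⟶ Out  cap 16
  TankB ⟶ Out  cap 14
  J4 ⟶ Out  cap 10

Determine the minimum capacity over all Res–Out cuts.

Augment Res→Out: bottleneck 2, flow now 2.
Augment Res→J7→Out: bottleneck 10, flow now 12.
Augment Res→J2→J7→Out: bottleneck 6, flow now 18.
Augment Res→J2→J7→TankB→Out: bottleneck 5, flow now 23.
No augmenting path remains; maximum flow = 23.
By max-flow min-cut, the minimum cut capacity equals the max flow.
In the residual graph, reachable from Res: {Res}.
Min-cut edges: Res→J2 (11), Res→J7 (10), Res→Out (2); capacity 11 + 10 + 2 = 23.

23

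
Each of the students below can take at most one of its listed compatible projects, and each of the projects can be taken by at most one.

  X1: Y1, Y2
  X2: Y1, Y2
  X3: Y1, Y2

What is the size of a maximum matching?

2

Unit-capacity flow: source→left, listed edges, right→sink; max matching = max flow.
Augmenting path X1→Y1 (+1); matched 1.
Augmenting path X2→Y2 (+1); matched 2.
No augmenting path remains; maximum matching = 2.
König certificate: {Y1, Y2} is a vertex cover of size 2 (every listed pair touches it), so no matching can be larger.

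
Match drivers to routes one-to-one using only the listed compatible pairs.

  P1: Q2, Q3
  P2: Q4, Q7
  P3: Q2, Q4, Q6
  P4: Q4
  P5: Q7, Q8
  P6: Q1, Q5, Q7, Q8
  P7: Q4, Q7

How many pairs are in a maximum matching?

Unit-capacity flow: source→left, listed edges, right→sink; max matching = max flow.
Augmenting path P1→Q2 (+1); matched 1.
Augmenting path P2→Q4 (+1); matched 2.
Augmenting path P3→Q6 (+1); matched 3.
Augmenting path P5→Q7 (+1); matched 4.
Augmenting path P6→Q1 (+1); matched 5.
Augmenting path P7→Q7→P5→Q8 (+1); matched 6.
No augmenting path remains; maximum matching = 6.
König certificate: {P1, P3, P5, P6, Q4, Q7} is a vertex cover of size 6 (every listed pair touches it), so no matching can be larger.

6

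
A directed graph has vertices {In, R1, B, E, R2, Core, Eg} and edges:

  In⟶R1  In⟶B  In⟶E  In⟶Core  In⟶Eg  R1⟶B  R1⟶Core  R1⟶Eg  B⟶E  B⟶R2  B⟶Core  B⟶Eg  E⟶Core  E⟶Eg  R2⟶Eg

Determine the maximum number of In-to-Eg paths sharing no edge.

4

Assign every edge capacity 1; by Menger, the answer equals the max flow.
Path In→Eg (+1); total 1.
Path In→R1→Eg (+1); total 2.
Path In→B→Eg (+1); total 3.
Path In→E→Eg (+1); total 4.
No residual In→Eg path; max flow = 4.
Certifying cut of size 4: {In→B, In→E, In→Eg, In→R1}.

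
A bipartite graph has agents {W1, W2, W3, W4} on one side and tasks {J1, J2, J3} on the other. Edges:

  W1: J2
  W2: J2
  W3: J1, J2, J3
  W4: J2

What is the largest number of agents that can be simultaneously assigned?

2

Unit-capacity flow: source→left, listed edges, right→sink; max matching = max flow.
Augmenting path W1→J2 (+1); matched 1.
Augmenting path W3→J1 (+1); matched 2.
No augmenting path remains; maximum matching = 2.
König certificate: {W3, J2} is a vertex cover of size 2 (every listed pair touches it), so no matching can be larger.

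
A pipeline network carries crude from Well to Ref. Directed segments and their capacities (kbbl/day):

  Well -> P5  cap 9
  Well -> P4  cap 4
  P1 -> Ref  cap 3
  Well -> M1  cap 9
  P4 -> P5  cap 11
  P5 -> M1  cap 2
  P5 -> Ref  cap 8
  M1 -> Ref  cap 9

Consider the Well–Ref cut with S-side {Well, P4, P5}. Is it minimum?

Given cut capacity: 9 + 2 + 8 = 19.
Augment Well→P5→Ref: bottleneck 8, flow now 8.
Augment Well→M1→Ref: bottleneck 9, flow now 17.
No augmenting path remains; maximum flow = 17.
In the residual graph, reachable from Well: {Well, P4, P5, M1}.
Min-cut edges: P5→Ref (8), M1→Ref (9); capacity 8 + 9 = 17.
Cut capacity 19 exceeds the max flow 17, so it is not minimum.

No — its capacity is 19, but the minimum cut has capacity 17.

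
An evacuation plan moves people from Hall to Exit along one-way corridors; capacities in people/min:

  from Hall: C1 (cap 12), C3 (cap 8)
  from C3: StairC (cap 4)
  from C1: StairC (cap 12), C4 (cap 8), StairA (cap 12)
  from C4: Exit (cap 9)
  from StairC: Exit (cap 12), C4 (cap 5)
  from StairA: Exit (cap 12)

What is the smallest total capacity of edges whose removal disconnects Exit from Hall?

16

Augment Hall→C3→StairC→Exit: bottleneck 4, flow now 4.
Augment Hall→C1→C4→Exit: bottleneck 8, flow now 12.
Augment Hall→C1→StairC→Exit: bottleneck 4, flow now 16.
No augmenting path remains; maximum flow = 16.
By max-flow min-cut, the minimum cut capacity equals the max flow.
In the residual graph, reachable from Hall: {Hall, C3}.
Min-cut edges: Hall→C1 (12), C3→StairC (4); capacity 12 + 4 = 16.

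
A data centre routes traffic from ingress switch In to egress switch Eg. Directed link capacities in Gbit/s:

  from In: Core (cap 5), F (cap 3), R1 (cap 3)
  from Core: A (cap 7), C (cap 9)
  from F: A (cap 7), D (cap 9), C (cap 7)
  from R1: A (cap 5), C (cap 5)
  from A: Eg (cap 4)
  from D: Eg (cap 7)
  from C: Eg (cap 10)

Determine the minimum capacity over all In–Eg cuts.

11

Augment In→Core→A→Eg: bottleneck 4, flow now 4.
Augment In→Core→C→Eg: bottleneck 1, flow now 5.
Augment In→F→D→Eg: bottleneck 3, flow now 8.
Augment In→R1→C→Eg: bottleneck 3, flow now 11.
No augmenting path remains; maximum flow = 11.
By max-flow min-cut, the minimum cut capacity equals the max flow.
In the residual graph, reachable from In: {In}.
Min-cut edges: In→Core (5), In→F (3), In→R1 (3); capacity 5 + 3 + 3 = 11.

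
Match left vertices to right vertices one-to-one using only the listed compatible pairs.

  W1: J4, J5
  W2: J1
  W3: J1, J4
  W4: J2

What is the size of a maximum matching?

Unit-capacity flow: source→left, listed edges, right→sink; max matching = max flow.
Augmenting path W1→J4 (+1); matched 1.
Augmenting path W2→J1 (+1); matched 2.
Augmenting path W4→J2 (+1); matched 3.
Augmenting path W3→J4→W1→J5 (+1); matched 4.
No augmenting path remains; maximum matching = 4.
König certificate: {W1, W2, W3, W4} is a vertex cover of size 4 (every listed pair touches it), so no matching can be larger.

4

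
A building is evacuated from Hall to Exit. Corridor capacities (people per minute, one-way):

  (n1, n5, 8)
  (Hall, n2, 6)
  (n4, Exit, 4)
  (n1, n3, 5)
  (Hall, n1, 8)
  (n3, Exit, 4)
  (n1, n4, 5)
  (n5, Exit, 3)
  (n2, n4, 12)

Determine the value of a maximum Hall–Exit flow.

11

Augment Hall→n1→n3→Exit: bottleneck 4, flow now 4.
Augment Hall→n1→n4→Exit: bottleneck 4, flow now 8.
Augment Hall→n2→n4→n1→n5→Exit: bottleneck 3, flow now 11. (uses reverse residual edge)
No augmenting path remains; maximum flow = 11.
In the residual graph, reachable from Hall: {Hall, n1, n2, n3, n4, n5}.
Min-cut edges: n3→Exit (4), n4→Exit (4), n5→Exit (3); capacity 4 + 4 + 3 = 11.
This cut is saturated, so no flow can exceed 11.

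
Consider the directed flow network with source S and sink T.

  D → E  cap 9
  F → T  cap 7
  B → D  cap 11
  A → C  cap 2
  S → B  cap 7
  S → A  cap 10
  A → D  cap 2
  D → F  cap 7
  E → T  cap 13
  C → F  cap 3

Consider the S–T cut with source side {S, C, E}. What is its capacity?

Edges leaving {S, C, E}: S→A (10), S→B (7), C→F (3), E→T (13).
Cut capacity = 10 + 7 + 3 + 13 = 33.

33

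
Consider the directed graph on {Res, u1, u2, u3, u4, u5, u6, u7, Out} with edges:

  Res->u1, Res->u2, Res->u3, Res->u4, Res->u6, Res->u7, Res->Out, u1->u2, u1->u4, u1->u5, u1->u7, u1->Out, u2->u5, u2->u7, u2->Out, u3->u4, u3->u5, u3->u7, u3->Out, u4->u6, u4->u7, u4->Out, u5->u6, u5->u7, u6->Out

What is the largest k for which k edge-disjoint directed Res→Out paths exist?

Assign every edge capacity 1; by Menger, the answer equals the max flow.
Path Res→Out (+1); total 1.
Path Res→u1→Out (+1); total 2.
Path Res→u2→Out (+1); total 3.
Path Res→u3→Out (+1); total 4.
Path Res→u4→Out (+1); total 5.
Path Res→u6→Out (+1); total 6.
No residual Res→Out path; max flow = 6.
Certifying cut of size 6: {Res→Out, Res→u1, Res→u2, Res→u3, Res→u4, Res→u6}.

6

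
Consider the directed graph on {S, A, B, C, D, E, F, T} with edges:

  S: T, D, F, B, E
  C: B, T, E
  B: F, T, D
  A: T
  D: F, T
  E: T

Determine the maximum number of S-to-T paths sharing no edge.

Assign every edge capacity 1; by Menger, the answer equals the max flow.
Path S→T (+1); total 1.
Path S→B→T (+1); total 2.
Path S→D→T (+1); total 3.
Path S→E→T (+1); total 4.
No residual S→T path; max flow = 4.
Certifying cut of size 4: {S→B, S→D, S→E, S→T}.

4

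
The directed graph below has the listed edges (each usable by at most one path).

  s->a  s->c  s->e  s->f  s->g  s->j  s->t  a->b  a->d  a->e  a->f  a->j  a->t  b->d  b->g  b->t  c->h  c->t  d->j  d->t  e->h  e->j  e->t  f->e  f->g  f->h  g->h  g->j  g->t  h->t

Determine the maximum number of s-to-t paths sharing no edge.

Assign every edge capacity 1; by Menger, the answer equals the max flow.
Path s→t (+1); total 1.
Path s→a→t (+1); total 2.
Path s→c→t (+1); total 3.
Path s→e→t (+1); total 4.
Path s→g→t (+1); total 5.
Path s→f→h→t (+1); total 6.
No residual s→t path; max flow = 6.
Certifying cut of size 6: {s→a, s→c, s→e, s→f, s→g, s→t}.

6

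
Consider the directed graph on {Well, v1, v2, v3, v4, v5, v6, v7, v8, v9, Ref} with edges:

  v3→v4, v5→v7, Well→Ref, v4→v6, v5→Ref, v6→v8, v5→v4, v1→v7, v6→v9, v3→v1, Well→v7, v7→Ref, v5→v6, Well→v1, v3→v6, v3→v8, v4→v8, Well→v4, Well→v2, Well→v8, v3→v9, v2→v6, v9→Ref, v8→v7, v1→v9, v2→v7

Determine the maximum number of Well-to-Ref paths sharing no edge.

3

Assign every edge capacity 1; by Menger, the answer equals the max flow.
Path Well→Ref (+1); total 1.
Path Well→v7→Ref (+1); total 2.
Path Well→v1→v9→Ref (+1); total 3.
No residual Well→Ref path; max flow = 3.
Certifying cut of size 3: {Well→Ref, v7→Ref, v9→Ref}.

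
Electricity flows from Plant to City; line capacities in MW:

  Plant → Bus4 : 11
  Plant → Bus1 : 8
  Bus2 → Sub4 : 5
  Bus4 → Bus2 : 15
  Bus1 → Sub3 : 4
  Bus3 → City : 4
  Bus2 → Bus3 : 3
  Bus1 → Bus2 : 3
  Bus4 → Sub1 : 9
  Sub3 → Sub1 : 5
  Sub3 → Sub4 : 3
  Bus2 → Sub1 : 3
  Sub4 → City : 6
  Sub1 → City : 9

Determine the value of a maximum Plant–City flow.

18

Augment Plant→Bus4→Sub1→City: bottleneck 9, flow now 9.
Augment Plant→Bus1→Sub3→Sub4→City: bottleneck 3, flow now 12.
Augment Plant→Bus1→Bus2→Bus3→City: bottleneck 3, flow now 15.
Augment Plant→Bus4→Bus2→Sub4→City: bottleneck 2, flow now 17.
Augment Plant→Bus1→Sub3→Sub1→Bus4→Bus2→Sub4→City: bottleneck 1, flow now 18. (uses reverse residual edge)
No augmenting path remains; maximum flow = 18.
In the residual graph, reachable from Plant: {Plant, Bus1}.
Min-cut edges: Plant→Bus4 (11), Bus1→Sub3 (4), Bus1→Bus2 (3); capacity 11 + 4 + 3 = 18.
This cut is saturated, so no flow can exceed 18.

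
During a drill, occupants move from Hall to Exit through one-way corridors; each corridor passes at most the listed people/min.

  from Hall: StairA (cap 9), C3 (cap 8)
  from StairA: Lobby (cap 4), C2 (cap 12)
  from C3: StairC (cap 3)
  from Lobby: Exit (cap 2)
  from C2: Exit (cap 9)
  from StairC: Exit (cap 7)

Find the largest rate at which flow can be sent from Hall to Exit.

Augment Hall→StairA→Lobby→Exit: bottleneck 2, flow now 2.
Augment Hall→StairA→C2→Exit: bottleneck 7, flow now 9.
Augment Hall→C3→StairC→Exit: bottleneck 3, flow now 12.
No augmenting path remains; maximum flow = 12.
In the residual graph, reachable from Hall: {Hall, C3}.
Min-cut edges: Hall→StairA (9), C3→StairC (3); capacity 9 + 3 = 12.
This cut is saturated, so no flow can exceed 12.

12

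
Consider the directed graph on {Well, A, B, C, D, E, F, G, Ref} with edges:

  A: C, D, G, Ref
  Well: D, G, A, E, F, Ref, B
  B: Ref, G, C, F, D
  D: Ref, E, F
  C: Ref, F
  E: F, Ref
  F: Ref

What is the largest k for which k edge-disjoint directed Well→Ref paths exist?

Assign every edge capacity 1; by Menger, the answer equals the max flow.
Path Well→Ref (+1); total 1.
Path Well→A→Ref (+1); total 2.
Path Well→B→Ref (+1); total 3.
Path Well→D→Ref (+1); total 4.
Path Well→E→Ref (+1); total 5.
Path Well→F→Ref (+1); total 6.
No residual Well→Ref path; max flow = 6.
Certifying cut of size 6: {Well→A, Well→B, Well→D, Well→E, Well→F, Well→Ref}.

6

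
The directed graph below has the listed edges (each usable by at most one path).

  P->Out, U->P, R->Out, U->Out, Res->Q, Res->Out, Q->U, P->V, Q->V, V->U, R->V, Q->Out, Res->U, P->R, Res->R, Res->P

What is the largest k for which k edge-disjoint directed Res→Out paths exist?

5

Assign every edge capacity 1; by Menger, the answer equals the max flow.
Path Res→Out (+1); total 1.
Path Res→P→Out (+1); total 2.
Path Res→Q→Out (+1); total 3.
Path Res→R→Out (+1); total 4.
Path Res→U→Out (+1); total 5.
No residual Res→Out path; max flow = 5.
Certifying cut of size 5: {Res→Out, Res→P, Res→Q, Res→R, Res→U}.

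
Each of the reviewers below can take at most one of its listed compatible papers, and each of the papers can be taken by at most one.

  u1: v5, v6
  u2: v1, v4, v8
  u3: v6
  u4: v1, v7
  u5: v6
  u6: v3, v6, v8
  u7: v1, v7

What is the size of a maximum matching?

6

Unit-capacity flow: source→left, listed edges, right→sink; max matching = max flow.
Augmenting path u1→v5 (+1); matched 1.
Augmenting path u2→v1 (+1); matched 2.
Augmenting path u3→v6 (+1); matched 3.
Augmenting path u4→v7 (+1); matched 4.
Augmenting path u6→v3 (+1); matched 5.
Augmenting path u7→v1→u2→v4 (+1); matched 6.
No augmenting path remains; maximum matching = 6.
König certificate: {u1, u2, u4, u6, u7, v6} is a vertex cover of size 6 (every listed pair touches it), so no matching can be larger.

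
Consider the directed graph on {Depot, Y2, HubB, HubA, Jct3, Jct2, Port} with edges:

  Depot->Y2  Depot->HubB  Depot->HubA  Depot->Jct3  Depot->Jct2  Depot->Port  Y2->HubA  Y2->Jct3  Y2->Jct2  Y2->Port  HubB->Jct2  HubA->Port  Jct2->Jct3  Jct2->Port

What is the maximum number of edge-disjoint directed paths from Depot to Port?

4

Assign every edge capacity 1; by Menger, the answer equals the max flow.
Path Depot→Port (+1); total 1.
Path Depot→Y2→Port (+1); total 2.
Path Depot→HubA→Port (+1); total 3.
Path Depot→Jct2→Port (+1); total 4.
No residual Depot→Port path; max flow = 4.
Certifying cut of size 4: {Depot→HubA, Depot→Port, Depot→Y2, Jct2→Port}.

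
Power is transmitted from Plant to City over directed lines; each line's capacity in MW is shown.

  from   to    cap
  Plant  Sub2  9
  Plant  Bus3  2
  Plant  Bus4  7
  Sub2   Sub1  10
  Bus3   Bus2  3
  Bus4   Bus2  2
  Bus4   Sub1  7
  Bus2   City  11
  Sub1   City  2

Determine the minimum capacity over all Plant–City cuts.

6

Augment Plant→Sub2→Sub1→City: bottleneck 2, flow now 2.
Augment Plant→Bus3→Bus2→City: bottleneck 2, flow now 4.
Augment Plant→Bus4→Bus2→City: bottleneck 2, flow now 6.
No augmenting path remains; maximum flow = 6.
By max-flow min-cut, the minimum cut capacity equals the max flow.
In the residual graph, reachable from Plant: {Plant, Sub2, Bus4, Sub1}.
Min-cut edges: Plant→Bus3 (2), Bus4→Bus2 (2), Sub1→City (2); capacity 2 + 2 + 2 = 6.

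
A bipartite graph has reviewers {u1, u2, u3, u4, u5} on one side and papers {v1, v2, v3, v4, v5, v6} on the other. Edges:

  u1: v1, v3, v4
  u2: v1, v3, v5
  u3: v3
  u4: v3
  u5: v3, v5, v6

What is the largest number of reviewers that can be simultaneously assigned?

Unit-capacity flow: source→left, listed edges, right→sink; max matching = max flow.
Augmenting path u1→v1 (+1); matched 1.
Augmenting path u2→v3 (+1); matched 2.
Augmenting path u5→v5 (+1); matched 3.
Augmenting path u3→v3→u2→v1→u1→v4 (+1); matched 4.
No augmenting path remains; maximum matching = 4.
König certificate: {u1, u2, u5, v3} is a vertex cover of size 4 (every listed pair touches it), so no matching can be larger.

4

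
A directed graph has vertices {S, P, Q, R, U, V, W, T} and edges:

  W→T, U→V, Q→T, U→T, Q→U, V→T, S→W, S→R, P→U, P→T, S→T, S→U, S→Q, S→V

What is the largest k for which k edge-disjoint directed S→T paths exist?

5

Assign every edge capacity 1; by Menger, the answer equals the max flow.
Path S→T (+1); total 1.
Path S→Q→T (+1); total 2.
Path S→U→T (+1); total 3.
Path S→V→T (+1); total 4.
Path S→W→T (+1); total 5.
No residual S→T path; max flow = 5.
Certifying cut of size 5: {S→Q, S→T, S→U, S→V, S→W}.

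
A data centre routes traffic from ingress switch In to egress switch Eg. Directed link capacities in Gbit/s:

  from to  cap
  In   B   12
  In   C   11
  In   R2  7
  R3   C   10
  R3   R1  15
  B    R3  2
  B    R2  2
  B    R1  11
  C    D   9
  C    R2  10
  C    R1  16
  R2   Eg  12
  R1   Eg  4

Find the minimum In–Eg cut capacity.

Augment In→R2→Eg: bottleneck 7, flow now 7.
Augment In→B→R2→Eg: bottleneck 2, flow now 9.
Augment In→B→R1→Eg: bottleneck 4, flow now 13.
Augment In→C→R2→Eg: bottleneck 3, flow now 16.
No augmenting path remains; maximum flow = 16.
By max-flow min-cut, the minimum cut capacity equals the max flow.
In the residual graph, reachable from In: {In, R3, B, C, D, R2, R1}.
Min-cut edges: R2→Eg (12), R1→Eg (4); capacity 12 + 4 = 16.

16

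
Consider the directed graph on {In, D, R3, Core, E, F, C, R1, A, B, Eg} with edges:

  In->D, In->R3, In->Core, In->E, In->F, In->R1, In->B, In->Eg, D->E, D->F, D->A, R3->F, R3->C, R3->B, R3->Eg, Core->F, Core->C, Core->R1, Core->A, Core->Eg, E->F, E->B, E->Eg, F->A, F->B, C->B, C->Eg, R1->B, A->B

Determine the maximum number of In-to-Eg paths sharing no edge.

4

Assign every edge capacity 1; by Menger, the answer equals the max flow.
Path In→Eg (+1); total 1.
Path In→R3→Eg (+1); total 2.
Path In→Core→Eg (+1); total 3.
Path In→E→Eg (+1); total 4.
No residual In→Eg path; max flow = 4.
Certifying cut of size 4: {E→Eg, In→Core, In→Eg, In→R3}.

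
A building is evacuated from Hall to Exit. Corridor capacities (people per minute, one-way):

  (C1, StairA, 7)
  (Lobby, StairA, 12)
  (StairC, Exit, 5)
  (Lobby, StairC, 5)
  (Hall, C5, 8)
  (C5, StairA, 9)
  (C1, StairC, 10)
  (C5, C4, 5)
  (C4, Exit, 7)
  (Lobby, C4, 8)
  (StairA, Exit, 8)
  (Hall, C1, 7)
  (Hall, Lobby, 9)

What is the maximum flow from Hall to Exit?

20

Augment Hall→C1→StairA→Exit: bottleneck 7, flow now 7.
Augment Hall→C5→C4→Exit: bottleneck 5, flow now 12.
Augment Hall→C5→StairA→Exit: bottleneck 1, flow now 13.
Augment Hall→Lobby→C4→Exit: bottleneck 2, flow now 15.
Augment Hall→Lobby→StairC→Exit: bottleneck 5, flow now 20.
No augmenting path remains; maximum flow = 20.
In the residual graph, reachable from Hall: {Hall, C1, C5, Lobby, C4, StairA, StairC}.
Min-cut edges: C4→Exit (7), StairA→Exit (8), StairC→Exit (5); capacity 7 + 8 + 5 = 20.
This cut is saturated, so no flow can exceed 20.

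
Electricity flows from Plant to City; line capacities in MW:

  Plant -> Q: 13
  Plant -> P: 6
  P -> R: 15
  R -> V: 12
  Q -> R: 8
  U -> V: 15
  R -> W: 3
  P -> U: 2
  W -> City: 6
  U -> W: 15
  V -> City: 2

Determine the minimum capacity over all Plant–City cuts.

7

Augment Plant→P→R→V→City: bottleneck 2, flow now 2.
Augment Plant→P→R→W→City: bottleneck 3, flow now 5.
Augment Plant→P→U→W→City: bottleneck 1, flow now 6.
Augment Plant→Q→R→P→U→W→City: bottleneck 1, flow now 7. (uses reverse residual edge)
No augmenting path remains; maximum flow = 7.
By max-flow min-cut, the minimum cut capacity equals the max flow.
In the residual graph, reachable from Plant: {Plant, P, Q, R, V}.
Min-cut edges: P→U (2), R→W (3), V→City (2); capacity 2 + 3 + 2 = 7.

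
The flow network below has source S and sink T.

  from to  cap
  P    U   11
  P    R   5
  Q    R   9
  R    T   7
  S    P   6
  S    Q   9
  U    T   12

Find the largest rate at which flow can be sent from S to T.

13

Augment S→P→R→T: bottleneck 5, flow now 5.
Augment S→P→U→T: bottleneck 1, flow now 6.
Augment S→Q→R→T: bottleneck 2, flow now 8.
Augment S→Q→R→P→U→T: bottleneck 5, flow now 13. (uses reverse residual edge)
No augmenting path remains; maximum flow = 13.
In the residual graph, reachable from S: {S, Q, R}.
Min-cut edges: S→P (6), R→T (7); capacity 6 + 7 = 13.
This cut is saturated, so no flow can exceed 13.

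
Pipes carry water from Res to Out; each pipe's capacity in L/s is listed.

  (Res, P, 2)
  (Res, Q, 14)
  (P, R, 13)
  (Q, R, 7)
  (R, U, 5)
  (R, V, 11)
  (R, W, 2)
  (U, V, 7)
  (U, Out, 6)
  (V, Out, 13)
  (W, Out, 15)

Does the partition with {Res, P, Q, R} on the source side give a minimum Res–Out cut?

Given cut capacity: 5 + 11 + 2 = 18.
Augment Res→P→R→U→Out: bottleneck 2, flow now 2.
Augment Res→Q→R→U→Out: bottleneck 3, flow now 5.
Augment Res→Q→R→V→Out: bottleneck 4, flow now 9.
No augmenting path remains; maximum flow = 9.
In the residual graph, reachable from Res: {Res, Q}.
Min-cut edges: Res→P (2), Q→R (7); capacity 2 + 7 = 9.
Cut capacity 18 exceeds the max flow 9, so it is not minimum.

No — its capacity is 18, but the minimum cut has capacity 9.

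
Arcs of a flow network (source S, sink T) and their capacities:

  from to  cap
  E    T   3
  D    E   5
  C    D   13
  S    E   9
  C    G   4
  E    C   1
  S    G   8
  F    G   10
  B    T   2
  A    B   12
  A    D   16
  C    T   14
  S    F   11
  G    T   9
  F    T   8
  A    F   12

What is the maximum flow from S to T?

Augment S→E→T: bottleneck 3, flow now 3.
Augment S→F→T: bottleneck 8, flow now 11.
Augment S→G→T: bottleneck 8, flow now 19.
Augment S→E→C→T: bottleneck 1, flow now 20.
Augment S→F→G→T: bottleneck 1, flow now 21.
No augmenting path remains; maximum flow = 21.
In the residual graph, reachable from S: {S, E, F, G}.
Min-cut edges: E→C (1), E→T (3), F→T (8), G→T (9); capacity 1 + 3 + 8 + 9 = 21.
This cut is saturated, so no flow can exceed 21.

21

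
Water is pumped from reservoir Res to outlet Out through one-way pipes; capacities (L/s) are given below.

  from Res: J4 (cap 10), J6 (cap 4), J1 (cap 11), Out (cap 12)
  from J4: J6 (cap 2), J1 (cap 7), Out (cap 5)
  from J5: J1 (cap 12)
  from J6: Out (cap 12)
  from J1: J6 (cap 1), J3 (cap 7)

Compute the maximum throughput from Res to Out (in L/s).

24

Augment Res→Out: bottleneck 12, flow now 12.
Augment Res→J4→Out: bottleneck 5, flow now 17.
Augment Res→J6→Out: bottleneck 4, flow now 21.
Augment Res→J4→J6→Out: bottleneck 2, flow now 23.
Augment Res→J1→J6→Out: bottleneck 1, flow now 24.
No augmenting path remains; maximum flow = 24.
In the residual graph, reachable from Res: {Res, J4, J1, J3}.
Min-cut edges: Res→J6 (4), Res→Out (12), J4→J6 (2), J4→Out (5), J1→J6 (1); capacity 4 + 12 + 2 + 5 + 1 = 24.
This cut is saturated, so no flow can exceed 24.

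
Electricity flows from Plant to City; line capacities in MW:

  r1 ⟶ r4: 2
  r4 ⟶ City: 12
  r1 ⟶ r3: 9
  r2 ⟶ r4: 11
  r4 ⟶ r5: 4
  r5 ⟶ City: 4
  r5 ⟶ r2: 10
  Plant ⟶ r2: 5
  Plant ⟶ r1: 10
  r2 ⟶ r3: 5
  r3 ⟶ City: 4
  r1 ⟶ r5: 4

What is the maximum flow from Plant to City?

15

Augment Plant→r1→r3→City: bottleneck 4, flow now 4.
Augment Plant→r1→r4→City: bottleneck 2, flow now 6.
Augment Plant→r1→r5→City: bottleneck 4, flow now 10.
Augment Plant→r2→r4→City: bottleneck 5, flow now 15.
No augmenting path remains; maximum flow = 15.
In the residual graph, reachable from Plant: {Plant}.
Min-cut edges: Plant→r1 (10), Plant→r2 (5); capacity 10 + 5 = 15.
This cut is saturated, so no flow can exceed 15.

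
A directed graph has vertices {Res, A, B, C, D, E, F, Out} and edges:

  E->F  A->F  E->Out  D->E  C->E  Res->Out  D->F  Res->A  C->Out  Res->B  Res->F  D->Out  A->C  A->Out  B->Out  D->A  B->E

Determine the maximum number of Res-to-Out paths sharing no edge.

3

Assign every edge capacity 1; by Menger, the answer equals the max flow.
Path Res→Out (+1); total 1.
Path Res→A→Out (+1); total 2.
Path Res→B→Out (+1); total 3.
No residual Res→Out path; max flow = 3.
Certifying cut of size 3: {Res→A, Res→B, Res→Out}.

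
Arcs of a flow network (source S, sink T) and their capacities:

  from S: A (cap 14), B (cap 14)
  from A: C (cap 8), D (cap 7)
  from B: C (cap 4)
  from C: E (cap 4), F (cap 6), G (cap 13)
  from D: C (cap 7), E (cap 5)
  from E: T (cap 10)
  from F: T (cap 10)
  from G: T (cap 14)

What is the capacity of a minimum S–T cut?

18

Augment S→A→C→E→T: bottleneck 4, flow now 4.
Augment S→A→C→F→T: bottleneck 4, flow now 8.
Augment S→A→D→E→T: bottleneck 5, flow now 13.
Augment S→B→C→F→T: bottleneck 2, flow now 15.
Augment S→B→C→G→T: bottleneck 2, flow now 17.
Augment S→A→D→C→G→T: bottleneck 1, flow now 18.
No augmenting path remains; maximum flow = 18.
By max-flow min-cut, the minimum cut capacity equals the max flow.
In the residual graph, reachable from S: {S, B}.
Min-cut edges: S→A (14), B→C (4); capacity 14 + 4 = 18.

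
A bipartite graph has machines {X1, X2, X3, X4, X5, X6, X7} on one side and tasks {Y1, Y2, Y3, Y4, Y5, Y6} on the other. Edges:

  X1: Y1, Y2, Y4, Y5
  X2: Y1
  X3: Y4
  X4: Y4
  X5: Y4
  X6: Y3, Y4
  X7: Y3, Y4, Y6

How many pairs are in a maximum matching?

5

Unit-capacity flow: source→left, listed edges, right→sink; max matching = max flow.
Augmenting path X1→Y1 (+1); matched 1.
Augmenting path X3→Y4 (+1); matched 2.
Augmenting path X6→Y3 (+1); matched 3.
Augmenting path X7→Y6 (+1); matched 4.
Augmenting path X2→Y1→X1→Y2 (+1); matched 5.
No augmenting path remains; maximum matching = 5.
König certificate: {X1, X2, X6, X7, Y4} is a vertex cover of size 5 (every listed pair touches it), so no matching can be larger.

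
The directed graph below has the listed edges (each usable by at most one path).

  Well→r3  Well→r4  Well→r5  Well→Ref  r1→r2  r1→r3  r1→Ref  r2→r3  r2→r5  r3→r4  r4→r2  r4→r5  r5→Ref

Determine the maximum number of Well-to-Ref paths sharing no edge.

2

Assign every edge capacity 1; by Menger, the answer equals the max flow.
Path Well→Ref (+1); total 1.
Path Well→r5→Ref (+1); total 2.
No residual Well→Ref path; max flow = 2.
Certifying cut of size 2: {Well→Ref, r5→Ref}.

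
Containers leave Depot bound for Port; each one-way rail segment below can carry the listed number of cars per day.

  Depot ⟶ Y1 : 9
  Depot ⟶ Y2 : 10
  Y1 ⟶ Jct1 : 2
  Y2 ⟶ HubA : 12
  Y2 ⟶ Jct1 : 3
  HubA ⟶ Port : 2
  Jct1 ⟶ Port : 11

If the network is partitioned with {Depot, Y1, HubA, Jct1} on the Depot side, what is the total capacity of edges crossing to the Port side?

Edges leaving {Depot, Y1, HubA, Jct1}: Depot→Y2 (10), HubA→Port (2), Jct1→Port (11).
Cut capacity = 10 + 2 + 11 = 23.

23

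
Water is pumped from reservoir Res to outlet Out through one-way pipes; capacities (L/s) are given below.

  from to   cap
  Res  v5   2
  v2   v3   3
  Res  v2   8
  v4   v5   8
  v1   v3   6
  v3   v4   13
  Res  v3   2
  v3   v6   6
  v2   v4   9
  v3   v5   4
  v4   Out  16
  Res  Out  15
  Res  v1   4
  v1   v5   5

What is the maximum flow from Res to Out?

29

Augment Res→Out: bottleneck 15, flow now 15.
Augment Res→v2→v4→Out: bottleneck 8, flow now 23.
Augment Res→v3→v4→Out: bottleneck 2, flow now 25.
Augment Res→v1→v3→v4→Out: bottleneck 4, flow now 29.
No augmenting path remains; maximum flow = 29.
In the residual graph, reachable from Res: {Res, v5}.
Min-cut edges: Res→v1 (4), Res→v2 (8), Res→v3 (2), Res→Out (15); capacity 4 + 8 + 2 + 15 = 29.
This cut is saturated, so no flow can exceed 29.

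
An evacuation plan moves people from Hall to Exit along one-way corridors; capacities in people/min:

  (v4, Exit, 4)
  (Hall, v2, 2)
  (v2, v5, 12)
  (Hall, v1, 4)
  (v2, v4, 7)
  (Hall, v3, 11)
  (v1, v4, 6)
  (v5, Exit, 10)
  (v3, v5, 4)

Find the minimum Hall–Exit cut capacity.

10

Augment Hall→v1→v4→Exit: bottleneck 4, flow now 4.
Augment Hall→v2→v5→Exit: bottleneck 2, flow now 6.
Augment Hall→v3→v5→Exit: bottleneck 4, flow now 10.
No augmenting path remains; maximum flow = 10.
By max-flow min-cut, the minimum cut capacity equals the max flow.
In the residual graph, reachable from Hall: {Hall, v3}.
Min-cut edges: Hall→v1 (4), Hall→v2 (2), v3→v5 (4); capacity 4 + 2 + 4 = 10.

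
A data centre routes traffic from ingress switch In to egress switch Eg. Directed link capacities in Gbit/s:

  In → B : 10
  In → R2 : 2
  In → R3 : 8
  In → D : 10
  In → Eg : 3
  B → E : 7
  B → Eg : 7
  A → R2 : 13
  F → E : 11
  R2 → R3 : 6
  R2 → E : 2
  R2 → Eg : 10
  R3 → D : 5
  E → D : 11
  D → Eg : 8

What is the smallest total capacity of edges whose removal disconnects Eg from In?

Augment In→Eg: bottleneck 3, flow now 3.
Augment In→B→Eg: bottleneck 7, flow now 10.
Augment In→R2→Eg: bottleneck 2, flow now 12.
Augment In→D→Eg: bottleneck 8, flow now 20.
No augmenting path remains; maximum flow = 20.
By max-flow min-cut, the minimum cut capacity equals the max flow.
In the residual graph, reachable from In: {In, B, R3, E, D}.
Min-cut edges: In→R2 (2), In→Eg (3), B→Eg (7), D→Eg (8); capacity 2 + 3 + 7 + 8 = 20.

20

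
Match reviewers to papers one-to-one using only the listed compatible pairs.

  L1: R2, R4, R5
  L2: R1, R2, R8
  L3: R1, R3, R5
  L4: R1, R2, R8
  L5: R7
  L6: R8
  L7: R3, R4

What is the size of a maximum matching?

7

Unit-capacity flow: source→left, listed edges, right→sink; max matching = max flow.
Augmenting path L1→R2 (+1); matched 1.
Augmenting path L2→R1 (+1); matched 2.
Augmenting path L3→R3 (+1); matched 3.
Augmenting path L4→R8 (+1); matched 4.
Augmenting path L5→R7 (+1); matched 5.
Augmenting path L7→R4 (+1); matched 6.
Augmenting path L6→R8→L4→R2→L1→R5 (+1); matched 7.
No augmenting path remains; maximum matching = 7.
König certificate: {L1, L2, L3, L4, L5, L6, L7} is a vertex cover of size 7 (every listed pair touches it), so no matching can be larger.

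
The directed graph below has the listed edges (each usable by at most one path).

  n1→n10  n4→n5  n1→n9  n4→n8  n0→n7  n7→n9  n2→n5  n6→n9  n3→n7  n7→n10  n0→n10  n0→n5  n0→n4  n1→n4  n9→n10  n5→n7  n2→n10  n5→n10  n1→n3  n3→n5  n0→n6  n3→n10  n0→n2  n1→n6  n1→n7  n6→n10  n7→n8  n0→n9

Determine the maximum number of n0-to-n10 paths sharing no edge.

6

Assign every edge capacity 1; by Menger, the answer equals the max flow.
Path n0→n10 (+1); total 1.
Path n0→n2→n10 (+1); total 2.
Path n0→n5→n10 (+1); total 3.
Path n0→n6→n10 (+1); total 4.
Path n0→n7→n10 (+1); total 5.
Path n0→n9→n10 (+1); total 6.
No residual n0→n10 path; max flow = 6.
Certifying cut of size 6: {n0→n10, n0→n2, n0→n6, n5→n10, n7→n10, n9→n10}.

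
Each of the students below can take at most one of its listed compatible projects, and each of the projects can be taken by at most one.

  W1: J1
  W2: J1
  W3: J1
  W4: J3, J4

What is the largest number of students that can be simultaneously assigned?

Unit-capacity flow: source→left, listed edges, right→sink; max matching = max flow.
Augmenting path W1→J1 (+1); matched 1.
Augmenting path W4→J3 (+1); matched 2.
No augmenting path remains; maximum matching = 2.
König certificate: {W4, J1} is a vertex cover of size 2 (every listed pair touches it), so no matching can be larger.

2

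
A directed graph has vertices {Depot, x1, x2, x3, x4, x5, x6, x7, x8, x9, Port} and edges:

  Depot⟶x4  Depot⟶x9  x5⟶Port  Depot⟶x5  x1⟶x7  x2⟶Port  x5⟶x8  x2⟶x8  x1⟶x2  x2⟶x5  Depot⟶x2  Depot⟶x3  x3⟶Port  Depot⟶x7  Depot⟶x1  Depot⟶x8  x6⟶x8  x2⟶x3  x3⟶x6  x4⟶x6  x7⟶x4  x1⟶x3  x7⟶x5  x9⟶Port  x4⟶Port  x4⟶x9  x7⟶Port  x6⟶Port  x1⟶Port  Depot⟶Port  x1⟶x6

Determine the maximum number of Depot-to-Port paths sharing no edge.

8

Assign every edge capacity 1; by Menger, the answer equals the max flow.
Path Depot→Port (+1); total 1.
Path Depot→x1→Port (+1); total 2.
Path Depot→x2→Port (+1); total 3.
Path Depot→x3→Port (+1); total 4.
Path Depot→x4→Port (+1); total 5.
Path Depot→x5→Port (+1); total 6.
Path Depot→x7→Port (+1); total 7.
Path Depot→x9→Port (+1); total 8.
No residual Depot→Port path; max flow = 8.
Certifying cut of size 8: {Depot→Port, Depot→x1, Depot→x2, Depot→x3, Depot→x4, Depot→x5, Depot→x7, Depot→x9}.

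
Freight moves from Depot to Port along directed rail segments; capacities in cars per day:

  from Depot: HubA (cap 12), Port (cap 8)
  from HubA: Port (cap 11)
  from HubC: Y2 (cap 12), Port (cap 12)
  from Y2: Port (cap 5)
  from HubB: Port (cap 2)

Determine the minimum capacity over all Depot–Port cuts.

Augment Depot→Port: bottleneck 8, flow now 8.
Augment Depot→HubA→Port: bottleneck 11, flow now 19.
No augmenting path remains; maximum flow = 19.
By max-flow min-cut, the minimum cut capacity equals the max flow.
In the residual graph, reachable from Depot: {Depot, HubA}.
Min-cut edges: Depot→Port (8), HubA→Port (11); capacity 8 + 11 = 19.

19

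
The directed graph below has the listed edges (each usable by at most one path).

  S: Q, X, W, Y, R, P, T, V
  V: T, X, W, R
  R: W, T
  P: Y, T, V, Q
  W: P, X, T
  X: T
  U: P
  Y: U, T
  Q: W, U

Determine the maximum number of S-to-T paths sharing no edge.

Assign every edge capacity 1; by Menger, the answer equals the max flow.
Path S→T (+1); total 1.
Path S→P→T (+1); total 2.
Path S→R→T (+1); total 3.
Path S→V→T (+1); total 4.
Path S→W→T (+1); total 5.
Path S→X→T (+1); total 6.
Path S→Y→T (+1); total 7.
No residual S→T path; max flow = 7.
Certifying cut of size 7: {P→T, R→T, S→T, V→T, W→T, X→T, Y→T}.

7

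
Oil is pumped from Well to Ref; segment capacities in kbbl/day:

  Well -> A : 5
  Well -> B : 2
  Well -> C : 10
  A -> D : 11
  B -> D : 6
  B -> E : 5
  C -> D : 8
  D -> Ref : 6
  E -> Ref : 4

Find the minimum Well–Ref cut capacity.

Augment Well→A→D→Ref: bottleneck 5, flow now 5.
Augment Well→B→D→Ref: bottleneck 1, flow now 6.
Augment Well→B→E→Ref: bottleneck 1, flow now 7.
Augment Well→C→D→B→E→Ref: bottleneck 1, flow now 8. (uses reverse residual edge)
No augmenting path remains; maximum flow = 8.
By max-flow min-cut, the minimum cut capacity equals the max flow.
In the residual graph, reachable from Well: {Well, A, C, D}.
Min-cut edges: Well→B (2), D→Ref (6); capacity 2 + 6 = 8.

8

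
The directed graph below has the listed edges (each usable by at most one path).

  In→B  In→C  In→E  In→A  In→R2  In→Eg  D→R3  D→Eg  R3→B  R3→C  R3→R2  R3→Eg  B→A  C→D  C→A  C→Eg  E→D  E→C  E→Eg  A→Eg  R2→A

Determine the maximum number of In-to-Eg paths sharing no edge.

4

Assign every edge capacity 1; by Menger, the answer equals the max flow.
Path In→Eg (+1); total 1.
Path In→C→Eg (+1); total 2.
Path In→E→Eg (+1); total 3.
Path In→A→Eg (+1); total 4.
No residual In→Eg path; max flow = 4.
Certifying cut of size 4: {A→Eg, In→C, In→E, In→Eg}.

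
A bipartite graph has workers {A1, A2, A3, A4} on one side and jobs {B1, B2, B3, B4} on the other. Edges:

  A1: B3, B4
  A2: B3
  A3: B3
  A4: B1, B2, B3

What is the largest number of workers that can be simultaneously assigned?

Unit-capacity flow: source→left, listed edges, right→sink; max matching = max flow.
Augmenting path A1→B3 (+1); matched 1.
Augmenting path A4→B1 (+1); matched 2.
Augmenting path A2→B3→A1→B4 (+1); matched 3.
No augmenting path remains; maximum matching = 3.
König certificate: {A1, A4, B3} is a vertex cover of size 3 (every listed pair touches it), so no matching can be larger.

3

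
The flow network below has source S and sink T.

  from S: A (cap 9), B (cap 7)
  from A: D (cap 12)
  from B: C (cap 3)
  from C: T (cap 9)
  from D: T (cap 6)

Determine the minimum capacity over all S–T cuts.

9

Augment S→A→D→T: bottleneck 6, flow now 6.
Augment S→B→C→T: bottleneck 3, flow now 9.
No augmenting path remains; maximum flow = 9.
By max-flow min-cut, the minimum cut capacity equals the max flow.
In the residual graph, reachable from S: {S, A, B, D}.
Min-cut edges: B→C (3), D→T (6); capacity 3 + 6 = 9.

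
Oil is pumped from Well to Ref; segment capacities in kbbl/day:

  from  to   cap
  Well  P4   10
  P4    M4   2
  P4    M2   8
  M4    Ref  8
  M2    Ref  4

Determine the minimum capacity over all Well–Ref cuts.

Augment Well→P4→M4→Ref: bottleneck 2, flow now 2.
Augment Well→P4→M2→Ref: bottleneck 4, flow now 6.
No augmenting path remains; maximum flow = 6.
By max-flow min-cut, the minimum cut capacity equals the max flow.
In the residual graph, reachable from Well: {Well, P4, M2}.
Min-cut edges: P4→M4 (2), M2→Ref (4); capacity 2 + 4 = 6.

6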